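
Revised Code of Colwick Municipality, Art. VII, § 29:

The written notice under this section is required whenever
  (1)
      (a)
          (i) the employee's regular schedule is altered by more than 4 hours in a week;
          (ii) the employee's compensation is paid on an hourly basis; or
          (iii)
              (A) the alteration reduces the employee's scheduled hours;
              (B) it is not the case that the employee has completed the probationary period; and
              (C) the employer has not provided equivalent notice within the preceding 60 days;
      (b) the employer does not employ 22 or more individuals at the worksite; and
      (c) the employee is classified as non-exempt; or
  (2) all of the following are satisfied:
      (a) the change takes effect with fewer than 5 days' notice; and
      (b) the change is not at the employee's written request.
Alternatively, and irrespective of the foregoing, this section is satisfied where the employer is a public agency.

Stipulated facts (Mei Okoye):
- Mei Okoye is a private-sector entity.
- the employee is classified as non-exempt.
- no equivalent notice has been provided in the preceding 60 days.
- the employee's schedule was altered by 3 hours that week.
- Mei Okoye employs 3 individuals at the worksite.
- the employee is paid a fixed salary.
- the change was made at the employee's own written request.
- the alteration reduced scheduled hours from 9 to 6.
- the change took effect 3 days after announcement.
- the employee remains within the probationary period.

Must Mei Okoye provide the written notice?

(i) schedule shift > 4h — fails.
(ii) hourly-paid — fails.
(A) hours reduced — holds.
(B) not (past probation) — holds.
(C) no recent notice — satisfied.
(iii) = T AND T AND T = true.
So (a) is satisfied (F OR F OR T).
(b) not (≥ 22 at site) — satisfied.
(c) non-exempt — satisfied.
(1) = T AND T AND T = true.
(a) < 5 days' notice — satisfied.
(b) not employee-requested — not met.
So (2) is not satisfied (T AND F).
Overall: T OR F → true.
Exception (public agency) — not satisfied.
Result: main true OR exception false → true.

Yes — required.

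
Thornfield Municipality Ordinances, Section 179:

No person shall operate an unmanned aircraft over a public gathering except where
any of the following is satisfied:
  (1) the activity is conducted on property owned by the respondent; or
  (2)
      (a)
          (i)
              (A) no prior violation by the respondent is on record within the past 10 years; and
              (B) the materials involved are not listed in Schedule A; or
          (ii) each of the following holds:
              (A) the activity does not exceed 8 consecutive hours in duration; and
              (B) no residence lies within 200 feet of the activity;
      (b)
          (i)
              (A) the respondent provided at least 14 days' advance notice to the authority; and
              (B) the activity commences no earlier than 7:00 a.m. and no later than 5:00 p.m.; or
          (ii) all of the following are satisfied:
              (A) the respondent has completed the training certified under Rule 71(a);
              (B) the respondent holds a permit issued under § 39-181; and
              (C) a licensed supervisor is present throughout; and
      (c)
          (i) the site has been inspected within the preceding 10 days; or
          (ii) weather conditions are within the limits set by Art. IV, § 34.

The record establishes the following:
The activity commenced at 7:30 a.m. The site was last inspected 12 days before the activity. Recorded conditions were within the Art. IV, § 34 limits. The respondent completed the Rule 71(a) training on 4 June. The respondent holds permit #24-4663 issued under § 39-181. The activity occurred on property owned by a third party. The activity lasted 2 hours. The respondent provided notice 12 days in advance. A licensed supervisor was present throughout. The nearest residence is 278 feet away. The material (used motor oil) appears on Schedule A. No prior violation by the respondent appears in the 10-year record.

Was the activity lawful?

(1) own property — fails.
(A) no prior violation — met.
(B) not (Schedule A material) — not met.
So (i) is not satisfied (T AND F).
(A) ≤ 8 hrs duration — satisfied.
(B) no residence in 200 ft — holds.
(ii) = T AND T = true.
(a): F OR T → true.
(A) ≥14 days' notice — not met.
(B) start within hours — satisfied.
So (i) is not satisfied (F AND T).
(A) training certified — satisfied.
(B) holds permit — satisfied.
(C) supervisor present — met.
So (ii) is satisfied (T AND T AND T).
(b): F OR T → true.
(i) site inspected — not met.
(ii) weather ok — holds.
So (c) is satisfied (F OR T).
(2) = T AND T AND T = true.
So Overall is satisfied (F OR T).

Yes — lawful.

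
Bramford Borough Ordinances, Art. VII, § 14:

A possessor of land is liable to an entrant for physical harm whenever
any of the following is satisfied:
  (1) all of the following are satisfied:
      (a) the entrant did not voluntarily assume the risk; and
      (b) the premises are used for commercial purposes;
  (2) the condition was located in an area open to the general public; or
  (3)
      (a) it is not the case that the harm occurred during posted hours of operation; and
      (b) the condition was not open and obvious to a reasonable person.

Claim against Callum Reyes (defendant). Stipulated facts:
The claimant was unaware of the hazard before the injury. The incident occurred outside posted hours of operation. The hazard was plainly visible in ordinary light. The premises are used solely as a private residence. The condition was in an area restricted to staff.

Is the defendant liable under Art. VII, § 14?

(a) no assumed risk — met.
(b) commercial use — not satisfied.
(1) = T AND F = false.
(2) public area — fails.
(a) not (during posted hours) — holds.
(b) not open/obvious — fails.
(3): T AND F → false.
So Overall is not satisfied (F OR F OR F).

No — not liable.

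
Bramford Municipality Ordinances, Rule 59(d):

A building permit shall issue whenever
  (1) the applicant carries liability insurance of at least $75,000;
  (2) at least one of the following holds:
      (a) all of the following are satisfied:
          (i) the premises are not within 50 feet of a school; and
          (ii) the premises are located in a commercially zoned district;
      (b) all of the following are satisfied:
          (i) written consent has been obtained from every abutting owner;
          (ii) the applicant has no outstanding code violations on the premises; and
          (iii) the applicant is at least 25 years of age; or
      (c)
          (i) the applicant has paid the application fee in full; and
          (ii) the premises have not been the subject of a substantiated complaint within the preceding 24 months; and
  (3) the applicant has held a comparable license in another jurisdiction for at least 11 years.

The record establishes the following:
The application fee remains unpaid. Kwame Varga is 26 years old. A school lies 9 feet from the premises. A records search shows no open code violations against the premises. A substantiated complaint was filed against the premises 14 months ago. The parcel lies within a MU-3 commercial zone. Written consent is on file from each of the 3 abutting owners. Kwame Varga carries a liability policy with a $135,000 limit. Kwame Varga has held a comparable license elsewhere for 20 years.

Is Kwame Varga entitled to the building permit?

Yes — granted.

(1) insurance ≥ $75,000 — met.
(i) ≥50 ft from school — not met.
(ii) commercially zoned — holds.
So (a) is not satisfied (F AND T).
(i) all abutters consent — satisfied.
(ii) no code violations — holds.
(iii) age ≥ 25 — satisfied.
(b) = T AND T AND T = true.
(i) fee paid — not satisfied.
(ii) no complaint in 24 mo. — not met.
So (c) is not satisfied (F AND F).
(2): F OR T OR F → true.
(3) prior license ≥ 11 yr — holds.
Overall = T AND T AND T = true.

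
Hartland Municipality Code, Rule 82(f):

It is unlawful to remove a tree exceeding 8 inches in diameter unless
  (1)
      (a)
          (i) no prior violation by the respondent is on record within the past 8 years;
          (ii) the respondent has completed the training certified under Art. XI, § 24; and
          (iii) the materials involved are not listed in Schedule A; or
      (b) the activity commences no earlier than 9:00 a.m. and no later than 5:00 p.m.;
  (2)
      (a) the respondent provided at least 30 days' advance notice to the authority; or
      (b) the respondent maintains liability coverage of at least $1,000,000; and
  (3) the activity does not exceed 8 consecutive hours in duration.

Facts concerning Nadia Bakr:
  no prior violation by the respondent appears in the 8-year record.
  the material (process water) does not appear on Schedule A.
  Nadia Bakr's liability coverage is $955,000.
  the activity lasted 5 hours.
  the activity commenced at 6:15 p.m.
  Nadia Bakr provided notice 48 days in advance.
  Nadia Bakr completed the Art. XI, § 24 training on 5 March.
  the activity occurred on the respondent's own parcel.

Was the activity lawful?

Yes — lawful.

(i) no prior violation — satisfied.
(ii) training certified — holds.
(iii) not (Schedule A material) — met.
(a): T AND T AND T → true.
(b) start within hours — not satisfied.
So (1) is satisfied (T OR F).
(a) ≥30 days' notice — holds.
(b) coverage ≥ $1,000,000 — not met.
(2): T OR F → true.
(3) ≤ 8 hrs duration — met.
Overall: T AND T AND T → true.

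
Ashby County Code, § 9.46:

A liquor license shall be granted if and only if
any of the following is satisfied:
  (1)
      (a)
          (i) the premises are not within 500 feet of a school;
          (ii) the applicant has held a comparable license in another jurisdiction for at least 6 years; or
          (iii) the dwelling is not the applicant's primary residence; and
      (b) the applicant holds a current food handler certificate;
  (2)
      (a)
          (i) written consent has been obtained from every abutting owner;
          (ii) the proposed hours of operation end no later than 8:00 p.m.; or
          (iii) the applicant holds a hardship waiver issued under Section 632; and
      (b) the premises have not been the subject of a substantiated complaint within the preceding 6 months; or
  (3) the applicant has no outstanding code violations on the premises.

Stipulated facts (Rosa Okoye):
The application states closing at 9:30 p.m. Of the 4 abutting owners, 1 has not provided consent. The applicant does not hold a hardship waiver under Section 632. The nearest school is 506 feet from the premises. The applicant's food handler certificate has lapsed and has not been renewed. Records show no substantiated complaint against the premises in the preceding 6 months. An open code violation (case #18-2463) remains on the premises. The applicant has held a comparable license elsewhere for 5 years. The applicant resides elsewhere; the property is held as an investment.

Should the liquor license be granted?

(i) ≥500 ft from school — holds.
(ii) prior license ≥ 6 yr — fails.
(iii) not (primary residence) — holds.
(a) = T OR F OR T = true.
(b) food handler cert. — not met.
(1): T AND F → false.
(i) all abutters consent — not satisfied.
(ii) closes by 8 p.m. — not satisfied.
(iii) hardship waiver — fails.
(a): F OR F OR F → false.
(b) no complaint in 6 mo. — met.
(2): F AND T → false.
(3) no code violations — fails.
So Overall is not satisfied (F OR F OR F).

No — denied.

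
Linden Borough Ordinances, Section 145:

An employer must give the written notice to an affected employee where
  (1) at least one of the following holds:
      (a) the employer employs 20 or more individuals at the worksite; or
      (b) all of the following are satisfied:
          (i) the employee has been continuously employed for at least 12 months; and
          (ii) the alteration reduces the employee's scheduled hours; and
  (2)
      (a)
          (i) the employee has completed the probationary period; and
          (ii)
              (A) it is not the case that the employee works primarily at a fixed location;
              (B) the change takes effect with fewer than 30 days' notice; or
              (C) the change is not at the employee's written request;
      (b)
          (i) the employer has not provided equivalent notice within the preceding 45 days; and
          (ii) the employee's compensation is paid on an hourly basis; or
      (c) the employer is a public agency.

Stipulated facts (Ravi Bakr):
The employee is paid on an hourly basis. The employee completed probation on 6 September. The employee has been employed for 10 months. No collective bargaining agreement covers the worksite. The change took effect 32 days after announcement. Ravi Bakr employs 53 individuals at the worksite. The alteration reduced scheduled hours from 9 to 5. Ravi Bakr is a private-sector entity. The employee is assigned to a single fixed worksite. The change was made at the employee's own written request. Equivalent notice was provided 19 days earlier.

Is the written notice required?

(a) ≥ 20 at site — met.
(i) tenure ≥ 12 mo. — not met.
(ii) hours reduced — met.
So (b) is not satisfied (F AND T).
(1) = T OR F = true.
(i) past probation — met.
(A) not (fixed location) — not met.
(B) < 30 days' notice — not satisfied.
(C) not employee-requested — not met.
So (ii) is not satisfied (F OR F OR F).
(a): T AND F → false.
(i) no recent notice — fails.
(ii) hourly-paid — satisfied.
So (b) is not satisfied (F AND T).
(c) public agency — not met.
(2) = F OR F OR F = false.
Overall = T AND F = false.

No — not required.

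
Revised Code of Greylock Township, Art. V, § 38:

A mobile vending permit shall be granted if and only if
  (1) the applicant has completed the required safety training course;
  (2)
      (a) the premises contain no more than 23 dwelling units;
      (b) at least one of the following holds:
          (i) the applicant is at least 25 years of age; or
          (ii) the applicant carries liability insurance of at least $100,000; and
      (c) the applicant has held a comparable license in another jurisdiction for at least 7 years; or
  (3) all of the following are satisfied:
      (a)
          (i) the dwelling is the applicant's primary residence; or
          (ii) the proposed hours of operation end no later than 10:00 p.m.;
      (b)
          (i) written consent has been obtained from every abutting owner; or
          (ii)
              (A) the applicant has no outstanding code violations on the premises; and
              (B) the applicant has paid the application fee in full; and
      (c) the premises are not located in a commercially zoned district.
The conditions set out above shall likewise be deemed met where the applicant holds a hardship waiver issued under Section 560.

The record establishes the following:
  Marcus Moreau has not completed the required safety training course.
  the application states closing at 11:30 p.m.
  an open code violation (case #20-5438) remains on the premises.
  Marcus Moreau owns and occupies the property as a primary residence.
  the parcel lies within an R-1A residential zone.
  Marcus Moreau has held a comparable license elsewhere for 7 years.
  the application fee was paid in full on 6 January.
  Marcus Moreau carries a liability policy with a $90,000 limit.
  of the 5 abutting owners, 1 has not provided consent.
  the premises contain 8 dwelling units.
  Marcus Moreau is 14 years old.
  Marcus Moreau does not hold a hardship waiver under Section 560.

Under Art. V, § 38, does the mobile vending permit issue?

(1) safety training — not met.
(a) ≤ 23 units — met.
(i) age ≥ 25 — not met.
(ii) insurance ≥ $100,000 — fails.
(b): F OR F → false.
(c) prior license ≥ 7 yr — satisfied.
(2) = T AND F AND T = false.
(i) primary residence — satisfied.
(ii) closes by 10 p.m. — fails.
(a) = T OR F = true.
(i) all abutters consent — fails.
(A) no code violations — fails.
(B) fee paid — holds.
So (ii) is not satisfied (F AND T).
So (b) is not satisfied (F OR F).
(c) not (commercially zoned) — met.
(3): T AND F AND T → false.
So Overall is not satisfied (F OR F OR F).
Exception (hardship waiver) — not satisfied.
Result: main false OR exception false → false.

No — denied.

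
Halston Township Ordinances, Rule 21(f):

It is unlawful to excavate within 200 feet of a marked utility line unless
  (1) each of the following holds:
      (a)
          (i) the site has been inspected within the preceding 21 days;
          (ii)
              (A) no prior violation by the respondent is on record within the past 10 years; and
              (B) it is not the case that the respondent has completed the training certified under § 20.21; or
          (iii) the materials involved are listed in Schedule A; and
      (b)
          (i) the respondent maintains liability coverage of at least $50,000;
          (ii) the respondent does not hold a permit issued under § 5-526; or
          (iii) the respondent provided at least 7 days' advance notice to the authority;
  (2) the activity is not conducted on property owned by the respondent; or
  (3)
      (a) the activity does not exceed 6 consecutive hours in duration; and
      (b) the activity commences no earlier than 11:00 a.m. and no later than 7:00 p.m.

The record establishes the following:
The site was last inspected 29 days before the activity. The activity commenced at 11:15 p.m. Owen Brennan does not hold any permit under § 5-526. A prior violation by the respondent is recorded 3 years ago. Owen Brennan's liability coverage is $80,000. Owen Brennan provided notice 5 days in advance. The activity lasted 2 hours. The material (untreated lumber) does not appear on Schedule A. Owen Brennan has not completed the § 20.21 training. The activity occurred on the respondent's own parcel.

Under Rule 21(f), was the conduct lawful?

(i) site inspected — not satisfied.
(A) no prior violation — not satisfied.
(B) not (training certified) — satisfied.
So (ii) is not satisfied (F AND T).
(iii) Schedule A material — not met.
(a): F OR F OR F → false.
(i) coverage ≥ $50,000 — satisfied.
(ii) not (holds permit) — holds.
(iii) ≥7 days' notice — fails.
(b): T OR T OR F → true.
(1): F AND T → false.
(2) not (own property) — not met.
(a) ≤ 6 hrs duration — satisfied.
(b) start within hours — not met.
(3) = T AND F = false.
Overall: F OR F OR F → false.

No — unlawful.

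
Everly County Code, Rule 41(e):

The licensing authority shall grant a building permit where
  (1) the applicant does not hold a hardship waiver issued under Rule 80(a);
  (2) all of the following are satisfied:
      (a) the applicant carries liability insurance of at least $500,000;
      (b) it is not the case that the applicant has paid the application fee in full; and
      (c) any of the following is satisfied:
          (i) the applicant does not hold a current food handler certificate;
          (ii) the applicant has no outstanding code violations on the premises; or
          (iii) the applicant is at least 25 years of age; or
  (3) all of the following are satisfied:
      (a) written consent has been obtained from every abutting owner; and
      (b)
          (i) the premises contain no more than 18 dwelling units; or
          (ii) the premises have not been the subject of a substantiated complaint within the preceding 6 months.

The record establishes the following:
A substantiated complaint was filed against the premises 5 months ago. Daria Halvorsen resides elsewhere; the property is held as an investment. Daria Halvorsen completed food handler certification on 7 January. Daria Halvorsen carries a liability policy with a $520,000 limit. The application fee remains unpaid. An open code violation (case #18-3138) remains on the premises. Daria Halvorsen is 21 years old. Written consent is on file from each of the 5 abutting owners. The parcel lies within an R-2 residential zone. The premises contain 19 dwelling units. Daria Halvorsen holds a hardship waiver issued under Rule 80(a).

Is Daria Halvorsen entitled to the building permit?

(1) not (hardship waiver) — not met.
(a) insurance ≥ $500,000 — satisfied.
(b) not (fee paid) — holds.
(i) not (food handler cert.) — fails.
(ii) no code violations — not satisfied.
(iii) age ≥ 25 — fails.
So (c) is not satisfied (F OR F OR F).
(2) = T AND T AND F = false.
(a) all abutters consent — met.
(i) ≤ 18 units — not met.
(ii) no complaint in 6 mo. — not satisfied.
So (b) is not satisfied (F OR F).
(3) = T AND F = false.
So Overall is not satisfied (F OR F OR F).

No — denied.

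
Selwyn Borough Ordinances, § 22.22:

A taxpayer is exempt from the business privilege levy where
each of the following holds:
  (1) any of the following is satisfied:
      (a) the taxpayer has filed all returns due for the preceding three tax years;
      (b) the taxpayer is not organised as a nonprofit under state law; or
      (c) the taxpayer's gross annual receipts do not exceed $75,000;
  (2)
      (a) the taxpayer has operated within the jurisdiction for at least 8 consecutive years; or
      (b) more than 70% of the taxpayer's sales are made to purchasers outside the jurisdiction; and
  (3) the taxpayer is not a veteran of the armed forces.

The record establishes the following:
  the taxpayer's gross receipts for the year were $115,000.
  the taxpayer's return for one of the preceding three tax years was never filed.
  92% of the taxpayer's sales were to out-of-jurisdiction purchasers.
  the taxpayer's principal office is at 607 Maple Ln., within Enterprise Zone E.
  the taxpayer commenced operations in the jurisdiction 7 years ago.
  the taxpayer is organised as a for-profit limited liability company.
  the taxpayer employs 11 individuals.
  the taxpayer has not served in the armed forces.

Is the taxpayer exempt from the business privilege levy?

(a) returns current — fails.
(b) not (nonprofit) — holds.
(c) receipts ≤ $75,000 — not satisfied.
So (1) is satisfied (F OR T OR F).
(a) ≥ 8 yrs in jurisdiction — not satisfied.
(b) >70% out-of-jur. sales — satisfied.
So (2) is satisfied (F OR T).
(3) not (veteran) — met.
So Overall is satisfied (T AND T AND T).

Yes — exempt.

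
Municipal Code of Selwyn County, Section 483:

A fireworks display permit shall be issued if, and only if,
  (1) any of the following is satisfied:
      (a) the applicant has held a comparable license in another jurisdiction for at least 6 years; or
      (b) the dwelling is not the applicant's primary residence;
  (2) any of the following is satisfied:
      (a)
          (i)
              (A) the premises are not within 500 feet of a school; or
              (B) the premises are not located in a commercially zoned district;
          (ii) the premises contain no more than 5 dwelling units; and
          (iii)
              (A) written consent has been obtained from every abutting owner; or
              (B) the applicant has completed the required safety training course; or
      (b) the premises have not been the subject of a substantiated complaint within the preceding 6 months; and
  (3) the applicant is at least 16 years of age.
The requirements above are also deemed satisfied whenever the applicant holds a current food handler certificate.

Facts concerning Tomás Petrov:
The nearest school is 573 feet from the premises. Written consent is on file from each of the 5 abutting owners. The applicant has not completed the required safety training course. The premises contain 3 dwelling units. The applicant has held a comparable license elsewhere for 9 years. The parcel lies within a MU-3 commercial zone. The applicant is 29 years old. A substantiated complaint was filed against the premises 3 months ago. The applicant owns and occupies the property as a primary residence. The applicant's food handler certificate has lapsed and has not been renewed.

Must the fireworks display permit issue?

Yes — granted.

(a) prior license ≥ 6 yr — met.
(b) not (primary residence) — fails.
(1): T OR F → true.
(A) ≥500 ft from school — satisfied.
(B) not (commercially zoned) — not satisfied.
(i): T OR F → true.
(ii) ≤ 5 units — satisfied.
(A) all abutters consent — met.
(B) safety training — not met.
So (iii) is satisfied (T OR F).
So (a) is satisfied (T AND T AND T).
(b) no complaint in 6 mo. — not met.
(2) = T OR F = true.
(3) age ≥ 16 — holds.
Overall: T AND T AND T → true.
Exception (food handler cert.) — not satisfied.
Result: main true OR exception false → true.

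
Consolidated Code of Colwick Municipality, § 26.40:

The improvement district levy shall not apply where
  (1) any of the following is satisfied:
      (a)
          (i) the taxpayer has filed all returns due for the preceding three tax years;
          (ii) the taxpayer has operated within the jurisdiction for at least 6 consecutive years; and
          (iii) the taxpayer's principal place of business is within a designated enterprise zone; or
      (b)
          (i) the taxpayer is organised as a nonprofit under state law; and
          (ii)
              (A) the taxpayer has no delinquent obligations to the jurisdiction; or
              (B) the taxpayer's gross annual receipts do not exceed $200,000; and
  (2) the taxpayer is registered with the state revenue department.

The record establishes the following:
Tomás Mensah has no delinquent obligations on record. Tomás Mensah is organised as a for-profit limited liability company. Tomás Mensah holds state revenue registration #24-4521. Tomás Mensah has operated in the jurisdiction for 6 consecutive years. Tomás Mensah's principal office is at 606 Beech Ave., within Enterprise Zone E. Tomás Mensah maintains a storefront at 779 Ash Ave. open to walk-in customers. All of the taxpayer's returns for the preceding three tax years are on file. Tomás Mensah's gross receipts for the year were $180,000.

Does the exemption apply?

Yes — exempt.

(i) returns current — satisfied.
(ii) ≥ 6 yrs in jurisdiction — satisfied.
(iii) in enterprise zone — satisfied.
(a) = T AND T AND T = true.
(i) nonprofit — fails.
(A) no delinquency — satisfied.
(B) receipts ≤ $200,000 — holds.
So (ii) is satisfied (T OR T).
(b): F AND T → false.
(1): T OR F → true.
(2) state-registered — met.
So Overall is satisfied (T AND T).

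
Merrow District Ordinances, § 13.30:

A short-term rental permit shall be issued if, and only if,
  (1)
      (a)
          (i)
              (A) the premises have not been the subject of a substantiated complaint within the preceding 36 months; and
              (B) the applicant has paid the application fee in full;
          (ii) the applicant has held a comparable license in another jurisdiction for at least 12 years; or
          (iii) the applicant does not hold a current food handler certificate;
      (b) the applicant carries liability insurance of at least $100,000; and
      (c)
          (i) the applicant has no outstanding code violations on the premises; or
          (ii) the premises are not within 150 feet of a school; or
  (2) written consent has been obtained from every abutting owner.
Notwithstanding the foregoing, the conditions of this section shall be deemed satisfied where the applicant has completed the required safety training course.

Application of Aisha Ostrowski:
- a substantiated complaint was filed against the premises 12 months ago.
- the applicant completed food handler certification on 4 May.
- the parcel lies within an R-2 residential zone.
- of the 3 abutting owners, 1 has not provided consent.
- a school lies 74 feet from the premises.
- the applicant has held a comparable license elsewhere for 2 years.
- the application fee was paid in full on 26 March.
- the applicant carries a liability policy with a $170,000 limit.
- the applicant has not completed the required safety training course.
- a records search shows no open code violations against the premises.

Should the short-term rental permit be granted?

No — denied.

(A) no complaint in 36 mo. — not met.
(B) fee paid — holds.
So (i) is not satisfied (F AND T).
(ii) prior license ≥ 12 yr — not satisfied.
(iii) not (food handler cert.) — not satisfied.
So (a) is not satisfied (F OR F OR F).
(b) insurance ≥ $100,000 — holds.
(i) no code violations — holds.
(ii) ≥150 ft from school — fails.
(c): T OR F → true.
(1): F AND T AND T → false.
(2) all abutters consent — not satisfied.
Overall: F OR F → false.
Exception (safety training) — not satisfied.
Result: main false OR exception false → false.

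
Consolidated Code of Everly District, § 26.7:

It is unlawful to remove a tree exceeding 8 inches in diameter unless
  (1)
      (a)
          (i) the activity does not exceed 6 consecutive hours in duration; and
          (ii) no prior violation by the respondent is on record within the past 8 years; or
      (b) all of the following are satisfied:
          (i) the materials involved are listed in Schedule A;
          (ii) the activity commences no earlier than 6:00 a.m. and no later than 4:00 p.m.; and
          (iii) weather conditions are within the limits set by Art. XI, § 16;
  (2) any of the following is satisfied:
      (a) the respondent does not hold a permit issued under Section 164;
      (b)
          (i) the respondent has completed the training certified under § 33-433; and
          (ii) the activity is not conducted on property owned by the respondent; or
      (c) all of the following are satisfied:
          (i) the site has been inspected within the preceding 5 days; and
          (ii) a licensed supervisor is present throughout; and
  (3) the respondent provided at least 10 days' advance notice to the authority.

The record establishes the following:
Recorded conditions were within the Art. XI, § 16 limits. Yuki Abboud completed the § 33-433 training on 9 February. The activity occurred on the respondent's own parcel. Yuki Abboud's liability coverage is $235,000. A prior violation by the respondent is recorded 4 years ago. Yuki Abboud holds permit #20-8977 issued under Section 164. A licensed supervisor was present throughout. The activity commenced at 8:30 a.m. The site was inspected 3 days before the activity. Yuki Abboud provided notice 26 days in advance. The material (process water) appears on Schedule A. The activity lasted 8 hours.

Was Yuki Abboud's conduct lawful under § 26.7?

Yes — lawful.

(i) ≤ 6 hrs duration — fails.
(ii) no prior violation — fails.
(a): F AND F → false.
(i) Schedule A material — holds.
(ii) start within hours — satisfied.
(iii) weather ok — satisfied.
(b): T AND T AND T → true.
(1) = F OR T = true.
(a) not (holds permit) — fails.
(i) training certified — holds.
(ii) not (own property) — not met.
So (b) is not satisfied (T AND F).
(i) site inspected — met.
(ii) supervisor present — met.
(c) = T AND T = true.
(2): F OR F OR T → true.
(3) ≥10 days' notice — met.
So Overall is satisfied (T AND T AND T).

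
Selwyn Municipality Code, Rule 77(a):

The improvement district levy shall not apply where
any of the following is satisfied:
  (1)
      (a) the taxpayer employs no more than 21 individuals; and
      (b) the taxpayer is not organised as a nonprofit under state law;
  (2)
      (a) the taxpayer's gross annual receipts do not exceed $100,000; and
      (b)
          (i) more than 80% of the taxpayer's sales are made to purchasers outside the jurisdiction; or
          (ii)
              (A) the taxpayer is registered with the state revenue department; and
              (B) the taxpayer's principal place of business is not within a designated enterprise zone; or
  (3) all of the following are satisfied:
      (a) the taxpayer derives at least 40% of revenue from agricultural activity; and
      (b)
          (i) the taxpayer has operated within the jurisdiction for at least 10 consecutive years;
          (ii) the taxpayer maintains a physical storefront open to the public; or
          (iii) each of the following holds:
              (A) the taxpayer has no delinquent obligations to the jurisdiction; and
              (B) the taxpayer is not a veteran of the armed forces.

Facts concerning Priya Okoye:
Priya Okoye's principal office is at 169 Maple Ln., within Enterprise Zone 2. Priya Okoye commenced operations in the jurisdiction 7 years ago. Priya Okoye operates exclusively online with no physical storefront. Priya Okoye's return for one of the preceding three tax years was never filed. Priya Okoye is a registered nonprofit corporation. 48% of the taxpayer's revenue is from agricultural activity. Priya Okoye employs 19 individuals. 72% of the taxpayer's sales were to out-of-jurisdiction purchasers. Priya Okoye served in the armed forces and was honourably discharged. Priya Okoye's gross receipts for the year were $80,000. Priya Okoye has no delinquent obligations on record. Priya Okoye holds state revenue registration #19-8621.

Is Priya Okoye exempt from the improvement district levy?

No — not exempt.

(a) ≤ 21 employees — holds.
(b) not (nonprofit) — not satisfied.
(1) = T AND F = false.
(a) receipts ≤ $100,000 — satisfied.
(i) >80% out-of-jur. sales — fails.
(A) state-registered — satisfied.
(B) not (in enterprise zone) — not satisfied.
So (ii) is not satisfied (T AND F).
So (b) is not satisfied (F OR F).
(2): T AND F → false.
(a) ≥40% agricultural — holds.
(i) ≥ 10 yrs in jurisdiction — fails.
(ii) has storefront — not met.
(A) no delinquency — holds.
(B) not (veteran) — not satisfied.
So (iii) is not satisfied (T AND F).
(b) = F OR F OR F = false.
(3) = T AND F = false.
Overall = F OR F OR F = false.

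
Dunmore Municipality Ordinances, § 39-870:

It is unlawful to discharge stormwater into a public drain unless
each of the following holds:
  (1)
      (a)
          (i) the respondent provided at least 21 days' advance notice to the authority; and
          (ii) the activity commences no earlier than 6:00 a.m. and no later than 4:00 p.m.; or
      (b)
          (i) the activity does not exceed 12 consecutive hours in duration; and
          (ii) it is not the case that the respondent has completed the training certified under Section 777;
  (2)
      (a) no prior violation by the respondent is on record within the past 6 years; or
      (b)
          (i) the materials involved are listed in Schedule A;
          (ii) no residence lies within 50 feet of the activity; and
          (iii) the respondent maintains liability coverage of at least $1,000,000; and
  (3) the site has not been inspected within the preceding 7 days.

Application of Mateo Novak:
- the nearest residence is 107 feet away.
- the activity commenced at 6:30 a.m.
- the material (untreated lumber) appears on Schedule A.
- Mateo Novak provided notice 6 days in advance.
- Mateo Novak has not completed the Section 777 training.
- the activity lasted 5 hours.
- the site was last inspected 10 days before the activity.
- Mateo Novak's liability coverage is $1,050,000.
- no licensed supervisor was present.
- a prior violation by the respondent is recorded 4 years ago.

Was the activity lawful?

(i) ≥21 days' notice — fails.
(ii) start within hours — satisfied.
So (a) is not satisfied (F AND T).
(i) ≤ 12 hrs duration — holds.
(ii) not (training certified) — met.
(b): T AND T → true.
So (1) is satisfied (F OR T).
(a) no prior violation — not met.
(i) Schedule A material — met.
(ii) no residence in 50 ft — satisfied.
(iii) coverage ≥ $1,000,000 — satisfied.
(b): T AND T AND T → true.
(2): F OR T → true.
(3) not (site inspected) — satisfied.
Overall = T AND T AND T = true.

Yes — lawful.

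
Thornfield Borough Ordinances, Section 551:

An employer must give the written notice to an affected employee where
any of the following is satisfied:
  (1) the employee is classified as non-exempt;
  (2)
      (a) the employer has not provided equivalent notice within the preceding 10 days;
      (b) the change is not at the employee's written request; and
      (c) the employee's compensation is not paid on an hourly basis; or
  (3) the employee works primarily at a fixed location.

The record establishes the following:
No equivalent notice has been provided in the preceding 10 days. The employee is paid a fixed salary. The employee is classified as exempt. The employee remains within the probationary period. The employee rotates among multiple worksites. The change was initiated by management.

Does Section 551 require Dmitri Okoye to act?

Yes — required.

(1) non-exempt — fails.
(a) no recent notice — holds.
(b) not employee-requested — satisfied.
(c) not (hourly-paid) — satisfied.
(2): T AND T AND T → true.
(3) fixed location — not satisfied.
So Overall is satisfied (F OR T OR F).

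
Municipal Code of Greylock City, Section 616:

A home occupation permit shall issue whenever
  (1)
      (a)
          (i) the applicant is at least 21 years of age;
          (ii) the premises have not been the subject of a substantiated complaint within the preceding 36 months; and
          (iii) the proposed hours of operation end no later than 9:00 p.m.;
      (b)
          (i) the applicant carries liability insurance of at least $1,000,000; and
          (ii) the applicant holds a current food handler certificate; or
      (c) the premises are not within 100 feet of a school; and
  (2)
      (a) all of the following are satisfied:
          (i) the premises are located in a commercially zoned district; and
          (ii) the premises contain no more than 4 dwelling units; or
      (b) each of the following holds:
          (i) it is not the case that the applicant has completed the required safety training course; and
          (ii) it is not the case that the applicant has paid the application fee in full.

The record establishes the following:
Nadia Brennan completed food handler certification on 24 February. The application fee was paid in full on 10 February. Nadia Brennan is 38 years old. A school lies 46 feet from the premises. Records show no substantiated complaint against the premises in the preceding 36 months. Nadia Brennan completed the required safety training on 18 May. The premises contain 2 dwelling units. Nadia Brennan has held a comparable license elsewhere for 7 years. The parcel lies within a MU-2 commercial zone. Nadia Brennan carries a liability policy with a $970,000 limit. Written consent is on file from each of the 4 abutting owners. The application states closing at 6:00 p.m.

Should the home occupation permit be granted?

(i) age ≥ 21 — satisfied.
(ii) no complaint in 36 mo. — met.
(iii) closes by 9 p.m. — satisfied.
So (a) is satisfied (T AND T AND T).
(i) insurance ≥ $1,000,000 — not satisfied.
(ii) food handler cert. — holds.
So (b) is not satisfied (F AND T).
(c) ≥100 ft from school — fails.
So (1) is satisfied (T OR F OR F).
(i) commercially zoned — met.
(ii) ≤ 4 units — satisfied.
So (a) is satisfied (T AND T).
(i) not (safety training) — fails.
(ii) not (fee paid) — fails.
(b) = F AND F = false.
(2) = T OR F = true.
Overall = T AND T = true.

Yes — granted.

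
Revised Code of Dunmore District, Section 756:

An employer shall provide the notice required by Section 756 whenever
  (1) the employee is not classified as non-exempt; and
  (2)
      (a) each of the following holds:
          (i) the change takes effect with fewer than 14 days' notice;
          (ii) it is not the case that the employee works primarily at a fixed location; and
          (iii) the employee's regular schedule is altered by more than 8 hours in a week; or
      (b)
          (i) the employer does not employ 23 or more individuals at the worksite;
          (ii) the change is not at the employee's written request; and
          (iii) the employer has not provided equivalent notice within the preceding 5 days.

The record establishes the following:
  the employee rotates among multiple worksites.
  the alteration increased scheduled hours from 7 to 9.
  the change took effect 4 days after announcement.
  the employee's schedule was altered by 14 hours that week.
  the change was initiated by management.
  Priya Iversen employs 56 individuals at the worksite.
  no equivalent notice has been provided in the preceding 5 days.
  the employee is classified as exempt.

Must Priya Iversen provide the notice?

Yes — required.

(1) not (non-exempt) — holds.
(i) < 14 days' notice — met.
(ii) not (fixed location) — holds.
(iii) schedule shift > 8h — satisfied.
(a): T AND T AND T → true.
(i) not (≥ 23 at site) — fails.
(ii) not employee-requested — holds.
(iii) no recent notice — satisfied.
(b) = F AND T AND T = false.
(2): T OR F → true.
Overall = T AND T = true.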